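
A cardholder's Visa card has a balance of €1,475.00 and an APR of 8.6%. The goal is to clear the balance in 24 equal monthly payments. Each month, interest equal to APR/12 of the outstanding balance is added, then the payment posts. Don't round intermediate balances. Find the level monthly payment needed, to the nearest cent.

Monthly rate r = 8.6%/12 = 0.716667% = 0.00716667.
Level-payment amortization: P = B₀·r / (1 − (1+r)^(−n)) = 1475.00·0.00716667 / (1 − 1.00717^(−24)).
Denominator 1 − (1+r)^(−24) = 0.157504195.
P = 10.5708 / 0.157504195 ≈ 67.11.

€67.11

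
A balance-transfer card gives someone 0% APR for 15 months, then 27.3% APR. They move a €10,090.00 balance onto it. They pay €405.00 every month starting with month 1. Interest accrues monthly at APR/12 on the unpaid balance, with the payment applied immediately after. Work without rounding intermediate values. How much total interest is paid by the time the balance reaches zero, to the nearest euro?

Promo months 1–15 at r₀ = 0%/12 = 0; months 16+ at r₁ = 27.3%/12 = 0.02275.
After month 15 (no interest yet): B = €10,090.00 − 15·€405.00 = €4,015.00.
Then at r₁ with €405.00/mo: n₂ = −ln(1 − r₁·B/P)/ln(1+r₁) ≈ 11.36 → 12 more payments.
Total paid = 26·€405.00 + €147.53 = €10,677.53; interest = €10,677.53 − €10,090.00 = €587.53.

€588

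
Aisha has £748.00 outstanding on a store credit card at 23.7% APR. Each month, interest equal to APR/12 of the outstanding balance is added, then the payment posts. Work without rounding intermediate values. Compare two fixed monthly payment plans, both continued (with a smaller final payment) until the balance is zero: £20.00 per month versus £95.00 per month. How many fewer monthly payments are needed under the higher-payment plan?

Monthly rate r = 23.7%/12 = 1.975% = 0.01975.
At £20.00/mo: n = ⌈−ln(1 − rB₀/P)/ln(1+r)⌉ = 69 payments (last £12.30); total interest = total paid − £748.00 = £624.30.
At £95.00/mo: 9 payments (last £61.21); total interest £73.21.
Payments saved = 69 − 9 = 60.

60 fewer payments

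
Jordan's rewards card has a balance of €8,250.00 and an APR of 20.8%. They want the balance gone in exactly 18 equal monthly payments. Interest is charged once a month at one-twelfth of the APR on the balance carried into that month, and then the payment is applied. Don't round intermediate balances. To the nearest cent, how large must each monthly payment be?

Monthly rate r = 20.8%/12 = 1.73333% = 0.0173333.
Level-payment amortization: P = B₀·r / (1 − (1+r)^(−n)) = 8250.00·0.0173333 / (1 − 1.01733^(−18)).
Denominator 1 − (1+r)^(−18) = 0.266059154.
P = 143 / 0.266059154 ≈ 537.47.

€537.47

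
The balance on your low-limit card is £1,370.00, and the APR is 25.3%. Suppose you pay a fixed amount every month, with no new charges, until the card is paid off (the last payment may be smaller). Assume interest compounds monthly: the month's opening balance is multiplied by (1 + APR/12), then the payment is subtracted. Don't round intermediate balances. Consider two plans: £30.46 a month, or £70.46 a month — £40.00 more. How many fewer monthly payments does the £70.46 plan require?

Monthly rate r = 25.3%/12 = 2.10833% = 0.0210833.
At £30.46/mo: n = ⌈−ln(1 − rB₀/P)/ln(1+r)⌉ = 142 payments (last £28.90); total interest = total paid − £1,370.00 = £2,953.76.
At £70.46/mo: 26 payments (last £20.15); total interest £411.65.
Payments saved = 142 − 26 = 116.

116 fewer payments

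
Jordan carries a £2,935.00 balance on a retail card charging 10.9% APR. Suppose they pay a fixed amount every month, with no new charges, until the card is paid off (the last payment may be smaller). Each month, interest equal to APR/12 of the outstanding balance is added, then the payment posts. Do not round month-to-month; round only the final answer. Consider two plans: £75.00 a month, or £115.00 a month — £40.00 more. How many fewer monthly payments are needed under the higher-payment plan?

Monthly rate r = 10.9%/12 = 0.908333% = 0.00908333.
At £75.00/mo: n = ⌈−ln(1 − rB₀/P)/ln(1+r)⌉ = 49 payments (last £43.12); total interest = total paid − £2,935.00 = £708.12.
At £115.00/mo: 30 payments (last £19.24); total interest £419.24.
Payments saved = 49 − 30 = 19.

19 fewer payments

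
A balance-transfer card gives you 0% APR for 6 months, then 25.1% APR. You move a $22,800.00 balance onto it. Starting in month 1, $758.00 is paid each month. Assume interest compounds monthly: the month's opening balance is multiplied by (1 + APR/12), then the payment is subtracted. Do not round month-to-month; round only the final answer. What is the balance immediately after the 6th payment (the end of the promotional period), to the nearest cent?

$18,252.00

Promo months 1–6 at r₀ = 0%/12 = 0; months 7+ at r₁ = 25.1%/12 = 0.0209167.
After month 6 (no interest yet): B = $22,800.00 − 6·$758.00 = $18,252.00.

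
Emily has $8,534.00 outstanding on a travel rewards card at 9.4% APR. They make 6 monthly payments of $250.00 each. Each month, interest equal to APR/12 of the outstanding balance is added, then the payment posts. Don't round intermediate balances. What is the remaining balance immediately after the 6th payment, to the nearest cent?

$7,413.35

Monthly rate r = 9.4%/12 = 0.783333% = 0.00783333.
Each month: B ← B·(1+r) − $250.00.
Month 1: interest $66.85; balance after payment $8,350.85.
Month 2: interest $65.41; balance after payment $8,166.26.
Month 3: interest $63.97; balance after payment $7,980.23.
Month 4: interest $62.51; balance after payment $7,792.75.
Month 5: interest $61.04; balance after payment $7,603.79.
Month 6: interest $59.56; balance after payment $7,413.35.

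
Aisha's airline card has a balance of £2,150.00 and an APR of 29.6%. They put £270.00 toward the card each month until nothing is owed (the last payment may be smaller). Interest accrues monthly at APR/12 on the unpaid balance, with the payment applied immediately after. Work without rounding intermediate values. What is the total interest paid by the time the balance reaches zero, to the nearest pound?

Monthly rate r = 29.6%/12 = 2.46667% = 0.0246667.
Payoff takes n = ⌈−ln(1 − rB₀/P)/ln(1+r)⌉ = ⌈8.974⌉ = 9 payments; the last is £263.12.
Total paid = 8·£270.00 + £263.12 = £2,423.12.
Total interest = total paid − principal = £2,423.12 − £2,150.00 = £273.12.

£273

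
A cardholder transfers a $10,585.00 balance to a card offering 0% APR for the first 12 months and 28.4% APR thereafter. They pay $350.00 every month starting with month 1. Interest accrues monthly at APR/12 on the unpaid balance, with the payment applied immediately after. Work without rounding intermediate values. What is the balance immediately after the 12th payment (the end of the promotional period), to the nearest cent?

Promo months 1–12 at r₀ = 0%/12 = 0; months 13+ at r₁ = 28.4%/12 = 0.0236667.
After month 12 (no interest yet): B = $10,585.00 − 12·$350.00 = $6,385.00.

$6,385.00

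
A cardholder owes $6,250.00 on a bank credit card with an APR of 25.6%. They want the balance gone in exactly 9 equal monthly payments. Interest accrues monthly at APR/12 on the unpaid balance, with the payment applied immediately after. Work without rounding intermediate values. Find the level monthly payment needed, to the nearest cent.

Monthly rate r = 25.6%/12 = 2.13333% = 0.0213333.
Level-payment amortization: P = B₀·r / (1 − (1+r)^(−n)) = 6250.00·0.0213333 / (1 − 1.02133^(−9)).
Denominator 1 − (1+r)^(−9) = 0.17302488.
P = 133.333 / 0.17302488 ≈ 770.60.

$770.60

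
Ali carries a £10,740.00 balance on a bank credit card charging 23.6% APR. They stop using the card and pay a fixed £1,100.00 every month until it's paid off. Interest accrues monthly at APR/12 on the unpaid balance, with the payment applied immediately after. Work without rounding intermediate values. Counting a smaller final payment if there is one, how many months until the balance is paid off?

11 payments

Monthly rate r = 23.6%/12 = 1.96667% = 0.0196667.
Recurrence: B ← B·(1+r) − £1,100.00.
Month 1: interest £211.22; balance after payment £9,851.22.
Month 2: interest £193.74; balance after payment £8,944.96.
Closed form: n = −ln(1 − rB₀/P)/ln(1+r) = −ln(0.80798)/ln(1.01967) ≈ 10.948, so the balance reaches zero during payment 11.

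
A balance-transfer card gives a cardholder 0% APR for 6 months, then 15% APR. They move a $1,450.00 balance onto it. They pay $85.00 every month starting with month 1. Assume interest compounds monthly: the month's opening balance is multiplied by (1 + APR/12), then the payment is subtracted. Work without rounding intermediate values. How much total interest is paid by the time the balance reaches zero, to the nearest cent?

$77.98

Promo months 1–6 at r₀ = 0%/12 = 0; months 7+ at r₁ = 15%/12 = 0.0125.
After month 6 (no interest yet): B = $1,450.00 − 6·$85.00 = $940.00.
Then at r₁ with $85.00/mo: n₂ = −ln(1 − r₁·B/P)/ln(1+r₁) ≈ 11.98 → 12 more payments.
Total paid = 17·$85.00 + $82.98 = $1,527.98; interest = $1,527.98 − $1,450.00 = $77.98.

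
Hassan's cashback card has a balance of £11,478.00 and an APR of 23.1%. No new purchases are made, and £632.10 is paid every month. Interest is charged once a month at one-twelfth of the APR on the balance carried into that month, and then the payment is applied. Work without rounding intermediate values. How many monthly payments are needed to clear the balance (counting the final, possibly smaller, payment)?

Monthly rate r = 23.1%/12 = 1.925% = 0.01925.
Recurrence: B ← B·(1+r) − £632.10.
Month 1: interest £220.95; balance after payment £11,066.85.
Month 2: interest £213.04; balance after payment £10,647.79.
Closed form: n = −ln(1 − rB₀/P)/ln(1+r) = −ln(0.65045)/ln(1.01925) ≈ 22.557, so the balance reaches zero during payment 23.

23 payments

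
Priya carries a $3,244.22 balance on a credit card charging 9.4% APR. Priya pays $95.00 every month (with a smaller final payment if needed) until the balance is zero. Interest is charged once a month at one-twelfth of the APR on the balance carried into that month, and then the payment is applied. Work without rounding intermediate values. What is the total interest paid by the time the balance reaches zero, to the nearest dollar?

Monthly rate r = 9.4%/12 = 0.783333% = 0.00783333.
Payoff takes n = ⌈−ln(1 − rB₀/P)/ln(1+r)⌉ = ⌈39.896⌉ = 40 payments; the last is $85.14.
Total paid = 39·$95.00 + $85.14 = $3,790.14.
Total interest = total paid − principal = $3,790.14 − $3,244.22 = $545.92.

$546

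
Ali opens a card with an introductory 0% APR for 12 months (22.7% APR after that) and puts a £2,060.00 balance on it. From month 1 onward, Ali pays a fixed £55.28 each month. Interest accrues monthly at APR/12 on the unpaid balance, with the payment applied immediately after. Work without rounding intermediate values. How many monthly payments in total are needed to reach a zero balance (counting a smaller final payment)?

Promo months 1–12 at r₀ = 0%/12 = 0; months 13+ at r₁ = 22.7%/12 = 0.0189167.
After month 12 (no interest yet): B = £2,060.00 − 12·£55.28 = £1,396.64.
Then at r₁ with £55.28/mo: n₂ = −ln(1 − r₁·B/P)/ln(1+r₁) ≈ 34.68 → 35 more payments.

47 months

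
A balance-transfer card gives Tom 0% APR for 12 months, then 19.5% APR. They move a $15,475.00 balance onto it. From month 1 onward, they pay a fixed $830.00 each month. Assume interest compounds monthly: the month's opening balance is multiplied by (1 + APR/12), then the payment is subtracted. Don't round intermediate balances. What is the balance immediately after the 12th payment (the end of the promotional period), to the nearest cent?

$5,515.00

Promo months 1–12 at r₀ = 0%/12 = 0; months 13+ at r₁ = 19.5%/12 = 0.01625.
After month 12 (no interest yet): B = $15,475.00 − 12·$830.00 = $5,515.00.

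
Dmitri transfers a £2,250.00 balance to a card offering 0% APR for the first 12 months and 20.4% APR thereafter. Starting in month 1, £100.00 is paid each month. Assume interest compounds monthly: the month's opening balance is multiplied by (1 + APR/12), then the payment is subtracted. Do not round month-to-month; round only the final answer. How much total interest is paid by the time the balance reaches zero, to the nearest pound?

£117

Promo months 1–12 at r₀ = 0%/12 = 0; months 13+ at r₁ = 20.4%/12 = 0.017.
After month 12 (no interest yet): B = £2,250.00 − 12·£100.00 = £1,050.00.
Then at r₁ with £100.00/mo: n₂ = −ln(1 − r₁·B/P)/ln(1+r₁) ≈ 11.66 → 12 more payments.
Total paid = 23·£100.00 + £66.60 = £2,366.60; interest = £2,366.60 − £2,250.00 = £116.60.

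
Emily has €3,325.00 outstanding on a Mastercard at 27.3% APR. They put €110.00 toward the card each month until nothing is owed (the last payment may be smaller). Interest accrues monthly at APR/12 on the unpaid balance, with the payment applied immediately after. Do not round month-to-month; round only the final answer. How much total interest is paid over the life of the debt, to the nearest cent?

€2,365.67

Monthly rate r = 27.3%/12 = 2.275% = 0.02275.
Payoff takes n = ⌈−ln(1 − rB₀/P)/ln(1+r)⌉ = ⌈51.731⌉ = 52 payments; the last is €80.67.
Total paid = 51·€110.00 + €80.67 = €5,690.67.
Total interest = total paid − principal = €5,690.67 − €3,325.00 = €2,365.67.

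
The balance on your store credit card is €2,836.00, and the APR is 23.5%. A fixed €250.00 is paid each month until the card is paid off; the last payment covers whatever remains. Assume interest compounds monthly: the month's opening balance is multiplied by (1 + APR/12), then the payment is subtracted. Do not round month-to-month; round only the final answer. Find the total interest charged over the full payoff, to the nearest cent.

€402.55

Monthly rate r = 23.5%/12 = 1.95833% = 0.0195833.
Payoff takes n = ⌈−ln(1 − rB₀/P)/ln(1+r)⌉ = ⌈12.954⌉ = 13 payments; the last is €238.55.
Total paid = 12·€250.00 + €238.55 = €3,238.55.
Total interest = total paid − principal = €3,238.55 − €2,836.00 = €402.55.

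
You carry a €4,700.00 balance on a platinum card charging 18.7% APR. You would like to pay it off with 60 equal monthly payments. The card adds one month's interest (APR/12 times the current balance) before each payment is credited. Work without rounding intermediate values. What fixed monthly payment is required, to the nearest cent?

€121.15

Monthly rate r = 18.7%/12 = 1.55833% = 0.0155833.
Level-payment amortization: P = B₀·r / (1 − (1+r)^(−n)) = 4700.00·0.0155833 / (1 − 1.01558^(−60)).
Denominator 1 − (1+r)^(−60) = 0.604573205.
P = 73.2417 / 0.604573205 ≈ 121.15.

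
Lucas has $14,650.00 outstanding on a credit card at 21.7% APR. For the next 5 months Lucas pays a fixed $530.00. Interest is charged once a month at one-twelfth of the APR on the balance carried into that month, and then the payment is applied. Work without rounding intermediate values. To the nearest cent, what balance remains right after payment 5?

$13,275.79

Monthly rate r = 21.7%/12 = 1.80833% = 0.0180833.
Each month: B ← B·(1+r) − $530.00.
Month 1: interest $264.92; balance after payment $14,384.92.
Month 2: interest $260.13; balance after payment $14,115.05.
Month 3: interest $255.25; balance after payment $13,840.30.
Month 4: interest $250.28; balance after payment $13,560.57.
Month 5: interest $245.22; balance after payment $13,275.79.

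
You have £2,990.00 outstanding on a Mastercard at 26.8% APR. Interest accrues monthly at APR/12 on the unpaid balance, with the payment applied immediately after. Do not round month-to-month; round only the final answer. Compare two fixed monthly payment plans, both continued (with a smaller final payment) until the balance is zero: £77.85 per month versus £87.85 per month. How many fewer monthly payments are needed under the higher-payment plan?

24 fewer payments

Monthly rate r = 26.8%/12 = 2.23333% = 0.0223333.
At £77.85/mo: n = ⌈−ln(1 − rB₀/P)/ln(1+r)⌉ = 89 payments (last £23.21); total interest = total paid − £2,990.00 = £3,884.01.
At £87.85/mo: 65 payments (last £55.97); total interest £2,688.37.
Payments saved = 89 − 65 = 24.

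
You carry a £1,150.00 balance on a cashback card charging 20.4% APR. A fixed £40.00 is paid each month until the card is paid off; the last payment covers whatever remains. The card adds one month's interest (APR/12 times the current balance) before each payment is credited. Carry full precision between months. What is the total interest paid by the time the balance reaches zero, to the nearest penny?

Monthly rate r = 20.4%/12 = 1.7% = 0.017.
Payoff takes n = ⌈−ln(1 − rB₀/P)/ln(1+r)⌉ = ⌈39.799⌉ = 40 payments; the last is £32.01.
Total paid = 39·£40.00 + £32.01 = £1,592.01.
Total interest = total paid − principal = £1,592.01 − £1,150.00 = £442.01.

£442.01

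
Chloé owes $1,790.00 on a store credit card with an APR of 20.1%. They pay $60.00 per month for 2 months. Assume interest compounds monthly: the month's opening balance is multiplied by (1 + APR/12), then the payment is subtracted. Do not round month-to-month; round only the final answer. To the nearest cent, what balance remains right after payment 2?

Monthly rate r = 20.1%/12 = 1.675% = 0.01675.
Each month: B ← B·(1+r) − $60.00.
Month 1: interest $29.98; balance after payment $1,759.98.
Month 2: interest $29.48; balance after payment $1,729.46.

$1,729.46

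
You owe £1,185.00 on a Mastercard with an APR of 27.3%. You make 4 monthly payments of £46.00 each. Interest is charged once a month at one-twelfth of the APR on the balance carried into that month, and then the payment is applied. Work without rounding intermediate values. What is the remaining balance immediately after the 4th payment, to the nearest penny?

£1,106.20

Monthly rate r = 27.3%/12 = 2.275% = 0.02275.
Each month: B ← B·(1+r) − £46.00.
Month 1: interest £26.96; balance after payment £1,165.96.
Month 2: interest £26.53; balance after payment £1,146.48.
Month 3: interest £26.08; balance after payment £1,126.57.
Month 4: interest £25.63; balance after payment £1,106.20.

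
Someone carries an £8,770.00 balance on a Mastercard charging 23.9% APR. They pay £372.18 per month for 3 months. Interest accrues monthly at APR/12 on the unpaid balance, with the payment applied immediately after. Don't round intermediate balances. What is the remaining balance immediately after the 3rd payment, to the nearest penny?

£8,165.59

Monthly rate r = 23.9%/12 = 1.99167% = 0.0199167.
Each month: B ← B·(1+r) − £372.18.
Month 1: interest £174.67; balance after payment £8,572.49.
Month 2: interest £170.74; balance after payment £8,371.04.
Month 3: interest £166.72; balance after payment £8,165.59.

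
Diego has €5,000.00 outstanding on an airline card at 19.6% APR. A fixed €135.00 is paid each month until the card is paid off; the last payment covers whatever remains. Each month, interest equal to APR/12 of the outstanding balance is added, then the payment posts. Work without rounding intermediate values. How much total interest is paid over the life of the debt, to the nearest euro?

Monthly rate r = 19.6%/12 = 1.63333% = 0.0163333.
Payoff takes n = ⌈−ln(1 − rB₀/P)/ln(1+r)⌉ = ⌈57.323⌉ = 58 payments; the last is €43.86.
Total paid = 57·€135.00 + €43.86 = €7,738.86.
Total interest = total paid − principal = €7,738.86 − €5,000.00 = €2,738.86.

€2,739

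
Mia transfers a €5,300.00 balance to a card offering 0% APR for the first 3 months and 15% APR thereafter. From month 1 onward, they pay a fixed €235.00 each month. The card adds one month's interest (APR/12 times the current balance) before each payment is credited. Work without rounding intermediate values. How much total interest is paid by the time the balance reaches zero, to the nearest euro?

€707

Promo months 1–3 at r₀ = 0%/12 = 0; months 4+ at r₁ = 15%/12 = 0.0125.
After month 3 (no interest yet): B = €5,300.00 − 3·€235.00 = €4,595.00.
Then at r₁ with €235.00/mo: n₂ = −ln(1 − r₁·B/P)/ln(1+r₁) ≈ 22.56 → 23 more payments.
Total paid = 25·€235.00 + €132.16 = €6,007.16; interest = €6,007.16 − €5,300.00 = €707.16.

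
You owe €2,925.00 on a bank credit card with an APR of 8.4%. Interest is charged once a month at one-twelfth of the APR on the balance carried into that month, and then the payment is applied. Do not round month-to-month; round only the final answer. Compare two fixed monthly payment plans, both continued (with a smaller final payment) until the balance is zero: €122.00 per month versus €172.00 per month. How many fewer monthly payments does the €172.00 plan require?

Monthly rate r = 8.4%/12 = 0.7% = 0.007.
At €122.00/mo: n = ⌈−ln(1 − rB₀/P)/ln(1+r)⌉ = 27 payments (last €41.20); total interest = total paid − €2,925.00 = €288.20.
At €172.00/mo: 19 payments (last €29.25); total interest €200.25.
Payments saved = 27 − 19 = 8.

8 fewer payments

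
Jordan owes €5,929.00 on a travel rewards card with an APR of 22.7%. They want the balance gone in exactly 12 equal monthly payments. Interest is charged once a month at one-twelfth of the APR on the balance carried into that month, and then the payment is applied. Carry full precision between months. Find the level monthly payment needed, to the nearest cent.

€556.92

Monthly rate r = 22.7%/12 = 1.89167% = 0.0189167.
Level-payment amortization: P = B₀·r / (1 − (1+r)^(−n)) = 5929.00·0.0189167 / (1 − 1.01892^(−12)).
Denominator 1 − (1+r)^(−12) = 0.201387679.
P = 112.157 / 0.201387679 ≈ 556.92.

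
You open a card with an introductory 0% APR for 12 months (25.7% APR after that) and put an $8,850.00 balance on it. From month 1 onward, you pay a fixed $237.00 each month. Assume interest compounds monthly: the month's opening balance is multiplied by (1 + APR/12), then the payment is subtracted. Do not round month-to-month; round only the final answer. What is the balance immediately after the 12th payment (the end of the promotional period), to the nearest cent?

$6,006.00

Promo months 1–12 at r₀ = 0%/12 = 0; months 13+ at r₁ = 25.7%/12 = 0.0214167.
After month 12 (no interest yet): B = $8,850.00 − 12·$237.00 = $6,006.00.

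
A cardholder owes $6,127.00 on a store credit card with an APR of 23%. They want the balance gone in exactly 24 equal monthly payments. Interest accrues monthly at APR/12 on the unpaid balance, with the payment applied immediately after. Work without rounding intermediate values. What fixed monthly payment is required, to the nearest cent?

$320.89

Monthly rate r = 23%/12 = 1.91667% = 0.0191667.
Level-payment amortization: P = B₀·r / (1 − (1+r)^(−n)) = 6127.00·0.0191667 / (1 − 1.01917^(−24)).
Denominator 1 − (1+r)^(−24) = 0.365962513.
P = 117.434 / 0.365962513 ≈ 320.89.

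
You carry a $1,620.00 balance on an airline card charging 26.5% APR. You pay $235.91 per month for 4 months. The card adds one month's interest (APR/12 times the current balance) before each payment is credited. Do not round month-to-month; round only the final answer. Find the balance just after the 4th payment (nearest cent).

Monthly rate r = 26.5%/12 = 2.20833% = 0.0220833.
Each month: B ← B·(1+r) − $235.91.
Month 1: interest $35.77; balance after payment $1,419.87.
Month 2: interest $31.36; balance after payment $1,215.31.
Month 3: interest $26.84; balance after payment $1,006.24.
Month 4: interest $22.22; balance after payment $792.55.

$792.55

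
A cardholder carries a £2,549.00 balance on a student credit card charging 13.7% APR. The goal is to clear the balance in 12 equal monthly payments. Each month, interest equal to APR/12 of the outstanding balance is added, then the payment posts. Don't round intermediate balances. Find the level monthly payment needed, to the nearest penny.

Monthly rate r = 13.7%/12 = 1.14167% = 0.0114167.
Level-payment amortization: P = B₀·r / (1 − (1+r)^(−n)) = 2549.00·0.0114167 / (1 − 1.01142^(−12)).
Denominator 1 − (1+r)^(−12) = 0.12735274.
P = 29.1011 / 0.12735274 ≈ 228.51.

£228.51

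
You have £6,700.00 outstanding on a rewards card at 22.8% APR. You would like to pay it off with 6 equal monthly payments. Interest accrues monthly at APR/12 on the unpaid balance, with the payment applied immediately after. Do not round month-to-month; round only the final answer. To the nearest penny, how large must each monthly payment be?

Monthly rate r = 22.8%/12 = 1.9% = 0.019.
Level-payment amortization: P = B₀·r / (1 − (1+r)^(−n)) = 6700.00·0.019 / (1 − 1.019^(−6)).
Denominator 1 − (1+r)^(−6) = 0.106787286.
P = 127.3 / 0.106787286 ≈ 1192.09.

£1,192.09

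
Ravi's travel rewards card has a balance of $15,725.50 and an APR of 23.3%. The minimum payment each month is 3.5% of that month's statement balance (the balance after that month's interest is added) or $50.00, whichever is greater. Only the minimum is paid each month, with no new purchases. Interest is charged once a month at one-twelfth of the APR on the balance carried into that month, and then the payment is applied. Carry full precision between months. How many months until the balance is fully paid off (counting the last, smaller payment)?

Monthly rate r = 23.3%/12 = 1.94167% = 0.0194167.
While 3.5% of the post-interest balance exceeds $50.00, each month B ← (B·(1+r))·(1 − 0.035), i.e. B shrinks by the factor (1+r)·0.965 = 0.98374.
This holds for months 1–148. Entering month 149 the balance is $1,389.00; 3.5% of the post-interest balance is now below $50.00, so the flat $50.00 minimum applies from here.
From month 149 a fixed $50.00 at rate r clears $1,389.00 in 41 more payments. Total: 148 + 41 = 189 months.

189 months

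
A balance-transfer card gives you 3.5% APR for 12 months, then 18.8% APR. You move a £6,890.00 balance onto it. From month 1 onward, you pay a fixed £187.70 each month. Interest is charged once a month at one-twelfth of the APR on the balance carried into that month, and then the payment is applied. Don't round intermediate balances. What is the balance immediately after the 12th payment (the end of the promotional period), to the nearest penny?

Promo months 1–12 at r₀ = 3.5%/12 = 0.00291667; months 13+ at r₁ = 18.8%/12 = 0.0156667.
After month 12: iterate B ← B·(1+r₀) − £187.70 for 12 months → £4,846.17.

£4,846.17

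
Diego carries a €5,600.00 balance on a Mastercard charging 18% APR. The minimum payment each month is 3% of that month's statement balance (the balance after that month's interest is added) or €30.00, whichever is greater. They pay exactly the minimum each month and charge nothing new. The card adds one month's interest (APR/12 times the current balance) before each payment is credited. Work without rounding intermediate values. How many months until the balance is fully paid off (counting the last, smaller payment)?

158 months

Monthly rate r = 18%/12 = 1.5% = 0.015.
While 3% of the post-interest balance exceeds €30.00, each month B ← (B·(1+r))·(1 − 0.03), i.e. B shrinks by the factor (1+r)·0.97 = 0.98455.
This holds for months 1–112. Entering month 113 the balance is €979.08; 3% of the post-interest balance is now below €30.00, so the flat €30.00 minimum applies from here.
From month 113 a fixed €30.00 at rate r clears €979.08 in 46 more payments. Total: 112 + 46 = 158 months.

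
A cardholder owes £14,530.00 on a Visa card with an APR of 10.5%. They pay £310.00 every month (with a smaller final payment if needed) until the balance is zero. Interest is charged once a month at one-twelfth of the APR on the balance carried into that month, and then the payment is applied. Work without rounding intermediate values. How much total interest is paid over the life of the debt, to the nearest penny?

Monthly rate r = 10.5%/12 = 0.875% = 0.00875.
Payoff takes n = ⌈−ln(1 − rB₀/P)/ln(1+r)⌉ = ⌈60.588⌉ = 61 payments; the last is £182.56.
Total paid = 60·£310.00 + £182.56 = £18,782.56.
Total interest = total paid − principal = £18,782.56 − £14,530.00 = £4,252.56.

£4,252.56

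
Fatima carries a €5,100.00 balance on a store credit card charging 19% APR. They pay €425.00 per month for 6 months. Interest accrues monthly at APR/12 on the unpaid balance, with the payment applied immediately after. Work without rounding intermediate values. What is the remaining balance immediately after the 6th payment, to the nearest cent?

Monthly rate r = 19%/12 = 1.58333% = 0.0158333.
Each month: B ← B·(1+r) − €425.00.
Month 1: interest €80.75; balance after payment €4,755.75.
Month 2: interest €75.30; balance after payment €4,406.05.
Month 3: interest €69.76; balance after payment €4,050.81.
Month 4: interest €64.14; balance after payment €3,689.95.
Month 5: interest €58.42; balance after payment €3,323.37.
Month 6: interest €52.62; balance after payment €2,950.99.

€2,950.99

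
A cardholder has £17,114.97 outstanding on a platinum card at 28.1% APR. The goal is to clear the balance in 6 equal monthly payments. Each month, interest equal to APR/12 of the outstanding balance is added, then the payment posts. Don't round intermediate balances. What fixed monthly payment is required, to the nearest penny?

£3,090.79

Monthly rate r = 28.1%/12 = 2.34167% = 0.0234167.
Level-payment amortization: P = B₀·r / (1 − (1+r)^(−n)) = 17114.97·0.0234167 / (1 − 1.02342^(−6)).
Denominator 1 − (1+r)^(−6) = 0.129667727.
P = 400.776 / 0.129667727 ≈ 3090.79.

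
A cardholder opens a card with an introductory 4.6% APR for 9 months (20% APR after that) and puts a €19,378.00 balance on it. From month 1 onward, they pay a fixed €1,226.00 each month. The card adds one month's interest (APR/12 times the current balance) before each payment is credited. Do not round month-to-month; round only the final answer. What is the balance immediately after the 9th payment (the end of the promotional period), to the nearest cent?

€8,852.17

Promo months 1–9 at r₀ = 4.6%/12 = 0.00383333; months 10+ at r₁ = 20%/12 = 0.0166667.
After month 9: iterate B ← B·(1+r₀) − €1,226.00 for 9 months → €8,852.17.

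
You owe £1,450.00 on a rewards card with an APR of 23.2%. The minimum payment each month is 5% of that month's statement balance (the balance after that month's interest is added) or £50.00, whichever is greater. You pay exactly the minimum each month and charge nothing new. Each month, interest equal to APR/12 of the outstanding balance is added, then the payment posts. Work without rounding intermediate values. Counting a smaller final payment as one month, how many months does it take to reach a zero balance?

Monthly rate r = 23.2%/12 = 1.93333% = 0.0193333.
While 5% of the post-interest balance exceeds £50.00, each month B ← (B·(1+r))·(1 − 0.05), i.e. B shrinks by the factor (1+r)·0.95 = 0.96837.
This holds for months 1–13. Entering month 14 the balance is £954.74; 5% of the post-interest balance is now below £50.00, so the flat £50.00 minimum applies from here.
From month 14 a fixed £50.00 at rate r clears £954.74 in 25 more payments. Total: 13 + 25 = 38 months.

38 months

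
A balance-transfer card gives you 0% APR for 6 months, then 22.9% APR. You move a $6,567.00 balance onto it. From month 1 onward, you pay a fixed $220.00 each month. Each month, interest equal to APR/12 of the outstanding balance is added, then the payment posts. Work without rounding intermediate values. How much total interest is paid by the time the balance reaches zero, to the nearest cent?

Promo months 1–6 at r₀ = 0%/12 = 0; months 7+ at r₁ = 22.9%/12 = 0.0190833.
After month 6 (no interest yet): B = $6,567.00 − 6·$220.00 = $5,247.00.
Then at r₁ with $220.00/mo: n₂ = −ln(1 − r₁·B/P)/ln(1+r₁) ≈ 32.12 → 33 more payments.
Total paid = 38·$220.00 + $27.09 = $8,387.09; interest = $8,387.09 − $6,567.00 = $1,820.09.

$1,820.09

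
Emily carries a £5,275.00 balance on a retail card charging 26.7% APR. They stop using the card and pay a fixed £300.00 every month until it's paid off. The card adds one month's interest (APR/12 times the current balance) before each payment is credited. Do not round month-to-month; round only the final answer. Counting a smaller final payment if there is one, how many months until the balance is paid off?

Monthly rate r = 26.7%/12 = 2.225% = 0.02225.
Recurrence: B ← B·(1+r) − £300.00.
Month 1: interest £117.37; balance after payment £5,092.37.
Month 2: interest £113.31; balance after payment £4,905.67.
Closed form: n = −ln(1 − rB₀/P)/ln(1+r) = −ln(0.60877)/ln(1.02225) ≈ 22.553, so the balance reaches zero during payment 23.

23 payments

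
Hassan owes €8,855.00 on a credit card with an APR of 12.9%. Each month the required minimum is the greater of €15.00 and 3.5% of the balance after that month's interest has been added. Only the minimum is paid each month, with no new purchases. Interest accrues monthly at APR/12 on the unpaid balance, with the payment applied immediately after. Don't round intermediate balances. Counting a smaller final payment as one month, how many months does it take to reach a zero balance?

Monthly rate r = 12.9%/12 = 1.075% = 0.01075.
While 3.5% of the post-interest balance exceeds €15.00, each month B ← (B·(1+r))·(1 − 0.035), i.e. B shrinks by the factor (1+r)·0.965 = 0.97537.
This holds for months 1–122. Entering month 123 the balance is €422.73; 3.5% of the post-interest balance is now below €15.00, so the flat €15.00 minimum applies from here.
From month 123 a fixed €15.00 at rate r clears €422.73 in 34 more payments. Total: 122 + 34 = 156 months.

156 months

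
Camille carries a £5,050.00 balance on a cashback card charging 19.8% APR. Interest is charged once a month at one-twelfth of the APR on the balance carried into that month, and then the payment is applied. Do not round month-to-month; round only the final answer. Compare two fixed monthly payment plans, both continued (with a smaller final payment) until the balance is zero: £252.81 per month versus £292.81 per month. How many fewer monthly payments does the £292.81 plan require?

4 fewer payments

Monthly rate r = 19.8%/12 = 1.65% = 0.0165.
At £252.81/mo: n = ⌈−ln(1 − rB₀/P)/ln(1+r)⌉ = 25 payments (last £110.27); total interest = total paid − £5,050.00 = £1,127.71.
At £292.81/mo: 21 payments (last £135.94); total interest £942.14.
Payments saved = 25 − 21 = 4.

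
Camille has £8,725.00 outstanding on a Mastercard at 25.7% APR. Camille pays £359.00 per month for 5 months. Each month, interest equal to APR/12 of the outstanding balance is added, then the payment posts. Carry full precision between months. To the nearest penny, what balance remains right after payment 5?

£7,826.64

Monthly rate r = 25.7%/12 = 2.14167% = 0.0214167.
Each month: B ← B·(1+r) − £359.00.
Month 1: interest £186.86; balance after payment £8,552.86.
Month 2: interest £183.17; balance after payment £8,377.03.
Month 3: interest £179.41; balance after payment £8,197.44.
Month 4: interest £175.56; balance after payment £8,014.00.
Month 5: interest £171.63; balance after payment £7,826.64.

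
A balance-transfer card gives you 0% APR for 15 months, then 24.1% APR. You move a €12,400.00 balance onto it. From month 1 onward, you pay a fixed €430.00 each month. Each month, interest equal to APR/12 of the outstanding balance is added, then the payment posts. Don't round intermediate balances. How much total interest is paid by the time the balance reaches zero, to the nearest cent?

Promo months 1–15 at r₀ = 0%/12 = 0; months 16+ at r₁ = 24.1%/12 = 0.0200833.
After month 15 (no interest yet): B = €12,400.00 − 15·€430.00 = €5,950.00.
Then at r₁ with €430.00/mo: n₂ = −ln(1 − r₁·B/P)/ln(1+r₁) ≈ 16.37 → 17 more payments.
Total paid = 31·€430.00 + €161.86 = €13,491.86; interest = €13,491.86 − €12,400.00 = €1,091.86.

€1,091.86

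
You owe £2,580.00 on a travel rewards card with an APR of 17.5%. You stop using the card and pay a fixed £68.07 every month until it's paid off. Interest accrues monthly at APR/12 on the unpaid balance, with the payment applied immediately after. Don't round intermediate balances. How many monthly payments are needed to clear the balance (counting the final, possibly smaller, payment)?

56 months

Monthly rate r = 17.5%/12 = 1.45833% = 0.0145833.
Recurrence: B ← B·(1+r) − £68.07.
Month 1: interest £37.62; balance after payment £2,549.55.
Month 2: interest £37.18; balance after payment £2,518.67.
Closed form: n = −ln(1 − rB₀/P)/ln(1+r) = −ln(0.44726)/ln(1.01458) ≈ 55.575, so the balance reaches zero during payment 56.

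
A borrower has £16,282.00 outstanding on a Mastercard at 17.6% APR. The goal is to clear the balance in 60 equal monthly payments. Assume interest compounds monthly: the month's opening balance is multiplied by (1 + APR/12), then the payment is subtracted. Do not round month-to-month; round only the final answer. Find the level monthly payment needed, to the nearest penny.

£409.92

Monthly rate r = 17.6%/12 = 1.46667% = 0.0146667.
Level-payment amortization: P = B₀·r / (1 − (1+r)^(−n)) = 16282.00·0.0146667 / (1 − 1.01467^(−60)).
Denominator 1 − (1+r)^(−60) = 0.582557755.
P = 238.803 / 0.582557755 ≈ 409.92.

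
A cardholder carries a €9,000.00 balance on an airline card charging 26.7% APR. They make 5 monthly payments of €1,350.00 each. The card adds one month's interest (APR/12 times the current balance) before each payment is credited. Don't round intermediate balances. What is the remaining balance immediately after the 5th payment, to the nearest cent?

€2,989.68

Monthly rate r = 26.7%/12 = 2.225% = 0.02225.
Each month: B ← B·(1+r) − €1,350.00.
Month 1: interest €200.25; balance after payment €7,850.25.
Month 2: interest €174.67; balance after payment €6,674.92.
Month 3: interest €148.52; balance after payment €5,473.43.
Month 4: interest €121.78; balance after payment €4,245.22.
Month 5: interest €94.46; balance after payment €2,989.68.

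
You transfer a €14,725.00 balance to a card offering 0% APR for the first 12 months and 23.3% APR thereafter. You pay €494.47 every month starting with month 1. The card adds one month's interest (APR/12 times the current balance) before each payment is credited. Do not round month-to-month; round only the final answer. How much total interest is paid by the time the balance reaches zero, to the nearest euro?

Promo months 1–12 at r₀ = 0%/12 = 0; months 13+ at r₁ = 23.3%/12 = 0.0194167.
After month 12 (no interest yet): B = €14,725.00 − 12·€494.47 = €8,791.36.
Then at r₁ with €494.47/mo: n₂ = −ln(1 − r₁·B/P)/ln(1+r₁) ≈ 22.02 → 23 more payments.
Total paid = 34·€494.47 + €9.79 = €16,821.77; interest = €16,821.77 − €14,725.00 = €2,096.77.

€2,097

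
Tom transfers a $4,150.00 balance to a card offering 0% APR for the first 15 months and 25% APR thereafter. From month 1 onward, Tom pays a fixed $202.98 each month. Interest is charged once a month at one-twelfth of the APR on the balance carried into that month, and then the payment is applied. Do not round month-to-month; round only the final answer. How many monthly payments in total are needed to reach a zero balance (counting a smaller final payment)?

21 months

Promo months 1–15 at r₀ = 0%/12 = 0; months 16+ at r₁ = 25%/12 = 0.0208333.
After month 15 (no interest yet): B = $4,150.00 − 15·$202.98 = $1,105.30.
Then at r₁ with $202.98/mo: n₂ = −ln(1 − r₁·B/P)/ln(1+r₁) ≈ 5.84 → 6 more payments.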